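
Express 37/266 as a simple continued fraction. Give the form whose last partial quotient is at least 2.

[0; 7, 5, 3, 2]

37 = 0×266 + 37
266 = 7×37 + 7
37 = 5×7 + 2
7 = 3×2 + 1
2 = 2×1 + 0  (stop)
So 37/266 = [0; 7, 5, 3, 2].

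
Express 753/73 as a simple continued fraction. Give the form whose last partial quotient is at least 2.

753 = 10*73 + 23
73 = 3*23 + 4
23 = 5*4 + 3
4 = 1*3 + 1
3 = 3*1 + 0  (stop)
So 753/73 = [10; 3, 5, 1, 3].

[10; 3, 5, 1, 3]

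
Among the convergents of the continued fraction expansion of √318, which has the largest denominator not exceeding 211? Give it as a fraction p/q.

√318 = [17; 1, 4, 1, 34, …] (period length 4).
Convergents:
  p_0/q_0 = 17/1
  p_1/q_1 = 18/1
  p_2/q_2 = 89/5
  p_3/q_3 = 107/6
  p_4/q_4 = 3727/209
  p_5/q_5 = 3834/215
q_4 = 209 ≤ 211 < 215 = q_5, so the answer is 3727/209.

3727/209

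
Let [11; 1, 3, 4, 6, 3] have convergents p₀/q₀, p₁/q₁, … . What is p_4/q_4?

1247/106

Using pₖ = aₖpₖ₋₁ + pₖ₋₂, qₖ = aₖqₖ₋₁ + qₖ₋₂ (with p₋₁=1, p₋₂=0, q₋₁=0, q₋₂=1):
  k=0: a=11, p=11, q=1
  k=1: a=1, p=12, q=1
  k=2: a=3, p=47, q=4
  k=3: a=4, p=200, q=17
  k=4: a=6, p=1247, q=106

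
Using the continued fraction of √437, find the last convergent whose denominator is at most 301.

4599/220

√437 = [20; 1, 9, 2, 9, 1, 40, …] (period length 6).
Convergents:
  p_0/q_0 = 20/1
  p_1/q_1 = 21/1
  p_2/q_2 = 209/10
  p_3/q_3 = 439/21
  p_4/q_4 = 4160/199
  p_5/q_5 = 4599/220
  p_6/q_6 = 188120/8999
q_5 = 220 ≤ 301 < 8999 = q_6, so the answer is 4599/220.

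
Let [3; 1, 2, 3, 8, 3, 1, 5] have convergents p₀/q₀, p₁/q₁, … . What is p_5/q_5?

Using pₖ = aₖpₖ₋₁ + pₖ₋₂, qₖ = aₖqₖ₋₁ + qₖ₋₂ (with p₋₁=1, p₋₂=0, q₋₁=0, q₋₂=1):
  k=0: a=3, p=3, q=1
  k=1: a=1, p=4, q=1
  k=2: a=2, p=11, q=3
  k=3: a=3, p=37, q=10
  k=4: a=8, p=307, q=83
  k=5: a=3, p=958, q=259

958/259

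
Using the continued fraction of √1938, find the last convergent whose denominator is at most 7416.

√1938 = [44; 44, 88, …] (period length 2).
Convergents:
  p_0/q_0 = 44/1
  p_1/q_1 = 1937/44
  p_2/q_2 = 170500/3873
  p_3/q_3 = 7503937/170456
q_2 = 3873 ≤ 7416 < 170456 = q_3, so the answer is 170500/3873.

170500/3873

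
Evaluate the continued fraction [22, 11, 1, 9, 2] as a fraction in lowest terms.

5521/250

Fold from the inside: start with 2/1.
  9 + 1/2 = 19/2
  1 + 2/19 = 21/19
  11 + 19/21 = 250/21
  22 + 21/250 = 5521/250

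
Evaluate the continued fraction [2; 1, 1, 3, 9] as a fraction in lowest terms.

167/65

Fold from the inside: start with 9/1.
  3 + 1/9 = 28/9
  1 + 9/28 = 37/28
  1 + 28/37 = 65/37
  2 + 37/65 = 167/65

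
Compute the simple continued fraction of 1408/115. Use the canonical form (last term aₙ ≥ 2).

[12; 4, 9, 3]

1408 = 12×115 + 28
115 = 4×28 + 3
28 = 9×3 + 1
3 = 3×1 + 0  (stop)
So 1408/115 = [12; 4, 9, 3].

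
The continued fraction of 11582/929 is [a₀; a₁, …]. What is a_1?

11582 = 12·929 + 434   →  a_0 = 12
929 = 2·434 + 61   →  a_1 = 2

2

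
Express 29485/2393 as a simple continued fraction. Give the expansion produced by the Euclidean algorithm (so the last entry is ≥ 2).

29485 = 12×2393 + 769
2393 = 3×769 + 86
769 = 8×86 + 81
86 = 1×81 + 5
81 = 16×5 + 1
5 = 5×1 + 0  (stop)
So 29485/2393 = [12; 3, 8, 1, 16, 5].

[12; 3, 8, 1, 16, 5]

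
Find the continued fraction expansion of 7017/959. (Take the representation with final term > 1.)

7017 = 7×959 + 304
959 = 3×304 + 47
304 = 6×47 + 22
47 = 2×22 + 3
22 = 7×3 + 1
3 = 3×1 + 0  (stop)
So 7017/959 = [7; 3, 6, 2, 7, 3].

[7; 3, 6, 2, 7, 3]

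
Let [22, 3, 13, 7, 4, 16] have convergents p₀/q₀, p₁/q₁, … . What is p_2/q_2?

893/40

Using pₖ = aₖpₖ₋₁ + pₖ₋₂, qₖ = aₖqₖ₋₁ + qₖ₋₂ (with p₋₁=1, p₋₂=0, q₋₁=0, q₋₂=1):
  k=0: a=22, p=22, q=1
  k=1: a=3, p=67, q=3
  k=2: a=13, p=893, q=40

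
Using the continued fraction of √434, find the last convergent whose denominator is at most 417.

√434 = [20; 1, 4, 1, 40, …] (period length 4).
Convergents:
  p_0/q_0 = 20/1
  p_1/q_1 = 21/1
  p_2/q_2 = 104/5
  p_3/q_3 = 125/6
  p_4/q_4 = 5104/245
  p_5/q_5 = 5229/251
  p_6/q_6 = 26020/1249
q_5 = 251 ≤ 417 < 1249 = q_6, so the answer is 5229/251.

5229/251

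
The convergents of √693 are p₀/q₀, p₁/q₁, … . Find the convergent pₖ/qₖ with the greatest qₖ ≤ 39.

√693 = [26; 3, 12, 1, 4, 1, 12, 3, 52, …] (period length 8).
Convergents:
  p_0/q_0 = 26/1
  p_1/q_1 = 79/3
  p_2/q_2 = 974/37
  p_3/q_3 = 1053/40
q_2 = 37 ≤ 39 < 40 = q_3, so the answer is 974/37.

974/37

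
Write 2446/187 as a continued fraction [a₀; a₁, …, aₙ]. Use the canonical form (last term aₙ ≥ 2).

[13; 12, 2, 7]

2446 = 13*187 + 15
187 = 12*15 + 7
15 = 2*7 + 1
7 = 7*1 + 0  (stop)
So 2446/187 = [13; 12, 2, 7].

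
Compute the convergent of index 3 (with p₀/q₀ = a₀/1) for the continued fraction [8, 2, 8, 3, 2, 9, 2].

Using pₖ = aₖpₖ₋₁ + pₖ₋₂, qₖ = aₖqₖ₋₁ + qₖ₋₂ (with p₋₁=1, p₋₂=0, q₋₁=0, q₋₂=1):
  k=0: a=8, p=8, q=1
  k=1: a=2, p=17, q=2
  k=2: a=8, p=144, q=17
  k=3: a=3, p=449, q=53

449/53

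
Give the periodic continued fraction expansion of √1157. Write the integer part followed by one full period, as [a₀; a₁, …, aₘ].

a₀ = ⌊√1157⌋ = 34.

[34; 68]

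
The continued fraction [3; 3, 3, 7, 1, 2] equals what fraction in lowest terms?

789/239

Using pₖ = aₖpₖ₋₁ + pₖ₋₂ and qₖ = aₖqₖ₋₁ + qₖ₋₂:
  k=0: a=3, p=3, q=1
  k=1: a=3, p=10, q=3
  k=2: a=3, p=33, q=10
  k=3: a=7, p=241, q=73
  k=4: a=1, p=274, q=83
  k=5: a=2, p=789, q=239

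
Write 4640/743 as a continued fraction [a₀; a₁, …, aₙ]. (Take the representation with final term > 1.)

[6; 4, 12, 7, 2]

4640 = 6×743 + 182
743 = 4×182 + 15
182 = 12×15 + 2
15 = 7×2 + 1
2 = 2×1 + 0  (stop)
So 4640/743 = [6; 4, 12, 7, 2].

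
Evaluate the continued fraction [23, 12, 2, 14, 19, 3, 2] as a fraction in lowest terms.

1131964/49045

Fold from the inside: start with 2/1.
  3 + 1/2 = 7/2
  19 + 2/7 = 135/7
  14 + 7/135 = 1897/135
  2 + 135/1897 = 3929/1897
  12 + 1897/3929 = 49045/3929
  23 + 3929/49045 = 1131964/49045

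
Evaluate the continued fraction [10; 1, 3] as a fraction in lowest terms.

43/4

Fold from the inside: start with 3/1.
  1 + 1/3 = 4/3
  10 + 3/4 = 43/4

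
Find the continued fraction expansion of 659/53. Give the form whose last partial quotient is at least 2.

659 = 12×53 + 23
53 = 2×23 + 7
23 = 3×7 + 2
7 = 3×2 + 1
2 = 2×1 + 0  (stop)
So 659/53 = [12; 2, 3, 3, 2].

[12; 2, 3, 3, 2]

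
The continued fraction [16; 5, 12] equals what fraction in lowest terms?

988/61

Using pₖ = aₖpₖ₋₁ + pₖ₋₂ and qₖ = aₖqₖ₋₁ + qₖ₋₂:
  k=0: a=16, p=16, q=1
  k=1: a=5, p=81, q=5
  k=2: a=12, p=988, q=61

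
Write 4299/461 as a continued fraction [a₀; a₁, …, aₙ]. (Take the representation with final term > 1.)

4299 = 9·461 + 150
461 = 3·150 + 11
150 = 13·11 + 7
11 = 1·7 + 4
7 = 1·4 + 3
4 = 1·3 + 1
3 = 3·1 + 0  (stop)
So 4299/461 = [9; 3, 13, 1, 1, 1, 3].

[9; 3, 13, 1, 1, 1, 3]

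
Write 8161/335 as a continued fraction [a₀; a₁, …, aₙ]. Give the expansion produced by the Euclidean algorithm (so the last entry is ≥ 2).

8161 = 24×335 + 121
335 = 2×121 + 93
121 = 1×93 + 28
93 = 3×28 + 9
28 = 3×9 + 1
9 = 9×1 + 0  (stop)
So 8161/335 = [24; 2, 1, 3, 3, 9].

[24; 2, 1, 3, 3, 9]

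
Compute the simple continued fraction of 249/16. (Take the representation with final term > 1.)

249 = 15*16 + 9
16 = 1*9 + 7
9 = 1*7 + 2
7 = 3*2 + 1
2 = 2*1 + 0  (stop)
So 249/16 = [15; 1, 1, 3, 2].

[15; 1, 1, 3, 2]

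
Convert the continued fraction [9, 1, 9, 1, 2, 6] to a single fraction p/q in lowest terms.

Fold from the inside: start with 6/1.
  2 + 1/6 = 13/6
  1 + 6/13 = 19/13
  9 + 13/19 = 184/19
  1 + 19/184 = 203/184
  9 + 184/203 = 2011/203

2011/203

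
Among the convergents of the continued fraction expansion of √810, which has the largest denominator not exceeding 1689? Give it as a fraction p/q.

27379/962

√810 = [28; 2, 5, 1, 4, 1, 5, 2, 56, …] (period length 8).
Convergents:
  p_0/q_0 = 28/1
  p_1/q_1 = 57/2
  p_2/q_2 = 313/11
  p_3/q_3 = 370/13
  p_4/q_4 = 1793/63
  p_5/q_5 = 2163/76
  p_6/q_6 = 12608/443
  p_7/q_7 = 27379/962
  p_8/q_8 = 1545832/54315
q_7 = 962 ≤ 1689 < 54315 = q_8, so the answer is 27379/962.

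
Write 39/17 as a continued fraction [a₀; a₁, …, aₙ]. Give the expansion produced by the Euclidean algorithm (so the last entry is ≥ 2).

39 = 2*17 + 5
17 = 3*5 + 2
5 = 2*2 + 1
2 = 2*1 + 0  (stop)
So 39/17 = [2; 3, 2, 2].

[2; 3, 2, 2]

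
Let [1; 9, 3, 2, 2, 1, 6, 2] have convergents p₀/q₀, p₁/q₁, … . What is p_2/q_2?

Using pₖ = aₖpₖ₋₁ + pₖ₋₂, qₖ = aₖqₖ₋₁ + qₖ₋₂ (with p₋₁=1, p₋₂=0, q₋₁=0, q₋₂=1):
  k=0: a=1, p=1, q=1
  k=1: a=9, p=10, q=9
  k=2: a=3, p=31, q=28

31/28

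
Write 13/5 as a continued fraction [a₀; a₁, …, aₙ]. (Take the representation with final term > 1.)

[2; 1, 1, 2]

13 = 2×5 + 3
5 = 1×3 + 2
3 = 1×2 + 1
2 = 2×1 + 0  (stop)
So 13/5 = [2; 1, 1, 2].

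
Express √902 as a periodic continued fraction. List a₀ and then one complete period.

a₀ = ⌊√902⌋ = 30.
With m₀=0, d₀=1 and mₖ₊₁ = dₖaₖ − mₖ, dₖ₊₁ = (n − mₖ₊₁²)/dₖ, aₖ₊₁ = ⌊(a₀+mₖ₊₁)/dₖ₊₁⌋:
  k=1: m=30, d=2, a=30
  k=2: m=30, d=1, a=60
d=1 and a=2a₀=60 at k=2, so the next step gives (m, d) = (30, 2) again — its k=1 value — and the period has length 2.

[30; 30, 60]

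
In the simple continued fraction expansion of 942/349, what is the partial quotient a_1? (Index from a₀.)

1

942 = 2·349 + 244   →  a_0 = 2
349 = 1·244 + 105   →  a_1 = 1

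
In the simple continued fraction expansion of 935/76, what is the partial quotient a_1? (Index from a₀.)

3

935 = 12·76 + 23   →  a_0 = 12
76 = 3·23 + 7   →  a_1 = 3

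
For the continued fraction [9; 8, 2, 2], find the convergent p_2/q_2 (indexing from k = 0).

Using pₖ = aₖpₖ₋₁ + pₖ₋₂, qₖ = aₖqₖ₋₁ + qₖ₋₂ (with p₋₁=1, p₋₂=0, q₋₁=0, q₋₂=1):
  k=0: a=9, p=9, q=1
  k=1: a=8, p=73, q=8
  k=2: a=2, p=155, q=17

155/17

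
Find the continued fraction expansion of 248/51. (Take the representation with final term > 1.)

248 = 4·51 + 44
51 = 1·44 + 7
44 = 6·7 + 2
7 = 3·2 + 1
2 = 2·1 + 0  (stop)
So 248/51 = [4; 1, 6, 3, 2].

[4; 1, 6, 3, 2]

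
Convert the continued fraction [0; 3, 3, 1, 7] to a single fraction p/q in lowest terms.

Using pₖ = aₖpₖ₋₁ + pₖ₋₂ and qₖ = aₖqₖ₋₁ + qₖ₋₂:
  k=0: a=0, p=0, q=1
  k=1: a=3, p=1, q=3
  k=2: a=3, p=3, q=10
  k=3: a=1, p=4, q=13
  k=4: a=7, p=31, q=101

31/101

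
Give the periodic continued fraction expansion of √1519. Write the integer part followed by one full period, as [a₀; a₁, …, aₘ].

[38; 1, 37, 1, 76]

a₀ = ⌊√1519⌋ = 38.
With m₀=0, d₀=1 and mₖ₊₁ = dₖaₖ − mₖ, dₖ₊₁ = (n − mₖ₊₁²)/dₖ, aₖ₊₁ = ⌊(a₀+mₖ₊₁)/dₖ₊₁⌋:
  k=1: m=38, d=75, a=1
  k=2: m=37, d=2, a=37
  k=3: m=37, d=75, a=1
  k=4: m=38, d=1, a=76
d=1 and a=2a₀=76 at k=4, so the next step gives (m, d) = (38, 75) again — its k=1 value — and the period has length 4.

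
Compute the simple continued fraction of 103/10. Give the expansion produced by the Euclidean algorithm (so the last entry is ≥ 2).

[10; 3, 3]

103 = 10×10 + 3
10 = 3×3 + 1
3 = 3×1 + 0  (stop)
So 103/10 = [10; 3, 3].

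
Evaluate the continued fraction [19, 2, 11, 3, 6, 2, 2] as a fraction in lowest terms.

46496/2387

Fold from the inside: start with 2/1.
  2 + 1/2 = 5/2
  6 + 2/5 = 32/5
  3 + 5/32 = 101/32
  11 + 32/101 = 1143/101
  2 + 101/1143 = 2387/1143
  19 + 1143/2387 = 46496/2387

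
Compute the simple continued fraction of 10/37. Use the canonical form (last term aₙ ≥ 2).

[0; 3, 1, 2, 3]

10 = 0*37 + 10
37 = 3*10 + 7
10 = 1*7 + 3
7 = 2*3 + 1
3 = 3*1 + 0  (stop)
So 10/37 = [0; 3, 1, 2, 3].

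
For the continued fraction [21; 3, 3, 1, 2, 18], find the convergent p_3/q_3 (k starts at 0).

Using pₖ = aₖpₖ₋₁ + pₖ₋₂, qₖ = aₖqₖ₋₁ + qₖ₋₂ (with p₋₁=1, p₋₂=0, q₋₁=0, q₋₂=1):
  k=0: a=21, p=21, q=1
  k=1: a=3, p=64, q=3
  k=2: a=3, p=213, q=10
  k=3: a=1, p=277, q=13

277/13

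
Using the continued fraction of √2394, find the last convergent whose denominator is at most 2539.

67081/1371

√2394 = [48; 1, 12, 1, 96, …] (period length 4).
Convergents:
  p_0/q_0 = 48/1
  p_1/q_1 = 49/1
  p_2/q_2 = 636/13
  p_3/q_3 = 685/14
  p_4/q_4 = 66396/1357
  p_5/q_5 = 67081/1371
  p_6/q_6 = 871368/17809
q_5 = 1371 ≤ 2539 < 17809 = q_6, so the answer is 67081/1371.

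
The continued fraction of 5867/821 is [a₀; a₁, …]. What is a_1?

5867 = 7·821 + 120   →  a_0 = 7
821 = 6·120 + 101   →  a_1 = 6

6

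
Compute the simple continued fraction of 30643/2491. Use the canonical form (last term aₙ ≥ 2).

[12; 3, 3, 6, 2, 3, 5]

30643 = 12*2491 + 751
2491 = 3*751 + 238
751 = 3*238 + 37
238 = 6*37 + 16
37 = 2*16 + 5
16 = 3*5 + 1
5 = 5*1 + 0  (stop)
So 30643/2491 = [12; 3, 3, 6, 2, 3, 5].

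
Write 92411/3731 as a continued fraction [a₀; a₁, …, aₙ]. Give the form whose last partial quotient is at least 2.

92411 = 24*3731 + 2867
3731 = 1*2867 + 864
2867 = 3*864 + 275
864 = 3*275 + 39
275 = 7*39 + 2
39 = 19*2 + 1
2 = 2*1 + 0  (stop)
So 92411/3731 = [24; 1, 3, 3, 7, 19, 2].

[24; 1, 3, 3, 7, 19, 2]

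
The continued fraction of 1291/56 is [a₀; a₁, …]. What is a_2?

1

1291 = 23·56 + 3   →  a_0 = 23
56 = 18·3 + 2   →  a_1 = 18
3 = 1·2 + 1   →  a_2 = 1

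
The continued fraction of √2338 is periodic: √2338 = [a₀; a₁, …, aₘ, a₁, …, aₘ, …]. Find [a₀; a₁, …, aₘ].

a₀ = ⌊√2338⌋ = 48.
With m₀=0, d₀=1 and mₖ₊₁ = dₖaₖ − mₖ, dₖ₊₁ = (n − mₖ₊₁²)/dₖ, aₖ₊₁ = ⌊(a₀+mₖ₊₁)/dₖ₊₁⌋:
  k=1: m=48, d=34, a=2
  k=2: m=20, d=57, a=1
  k=3: m=37, d=17, a=5
  k=4: m=48, d=2, a=48
  k=5: m=48, d=17, a=5
  k=6: m=37, d=57, a=1
  k=7: m=20, d=34, a=2
  k=8: m=48, d=1, a=96
d=1 and a=2a₀=96 at k=8, so the next step gives (m, d) = (48, 34) again — its k=1 value — and the period has length 8.

[48; 2, 1, 5, 48, 5, 1, 2, 96]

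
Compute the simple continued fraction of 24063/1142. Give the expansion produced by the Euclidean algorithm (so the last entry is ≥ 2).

24063 = 21*1142 + 81
1142 = 14*81 + 8
81 = 10*8 + 1
8 = 8*1 + 0  (stop)
So 24063/1142 = [21; 14, 10, 8].

[21; 14, 10, 8]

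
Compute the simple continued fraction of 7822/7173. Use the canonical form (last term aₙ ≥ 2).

[1; 11, 19, 11, 3]

7822 = 1×7173 + 649
7173 = 11×649 + 34
649 = 19×34 + 3
34 = 11×3 + 1
3 = 3×1 + 0  (stop)
So 7822/7173 = [1; 11, 19, 11, 3].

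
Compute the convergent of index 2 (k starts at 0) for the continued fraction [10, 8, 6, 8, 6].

Using pₖ = aₖpₖ₋₁ + pₖ₋₂, qₖ = aₖqₖ₋₁ + qₖ₋₂ (with p₋₁=1, p₋₂=0, q₋₁=0, q₋₂=1):
  k=0: a=10, p=10, q=1
  k=1: a=8, p=81, q=8
  k=2: a=6, p=496, q=49

496/49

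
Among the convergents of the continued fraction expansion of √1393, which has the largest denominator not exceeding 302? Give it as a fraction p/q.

3583/96

√1393 = [37; 3, 10, 3, 74, …] (period length 4).
Convergents:
  p_0/q_0 = 37/1
  p_1/q_1 = 112/3
  p_2/q_2 = 1157/31
  p_3/q_3 = 3583/96
  p_4/q_4 = 266299/7135
q_3 = 96 ≤ 302 < 7135 = q_4, so the answer is 3583/96.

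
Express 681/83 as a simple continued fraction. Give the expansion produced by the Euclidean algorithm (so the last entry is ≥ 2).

681 = 8×83 + 17
83 = 4×17 + 15
17 = 1×15 + 2
15 = 7×2 + 1
2 = 2×1 + 0  (stop)
So 681/83 = [8; 4, 1, 7, 2].

[8; 4, 1, 7, 2]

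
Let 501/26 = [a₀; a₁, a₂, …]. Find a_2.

501 = 19·26 + 7   →  a_0 = 19
26 = 3·7 + 5   →  a_1 = 3
7 = 1·5 + 2   →  a_2 = 1

1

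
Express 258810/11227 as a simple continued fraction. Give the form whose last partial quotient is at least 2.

[23; 19, 16, 2, 1, 3, 3]

258810 = 23*11227 + 589
11227 = 19*589 + 36
589 = 16*36 + 13
36 = 2*13 + 10
13 = 1*10 + 3
10 = 3*3 + 1
3 = 3*1 + 0  (stop)
So 258810/11227 = [23; 19, 16, 2, 1, 3, 3].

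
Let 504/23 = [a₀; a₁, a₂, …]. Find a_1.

1

504 = 21·23 + 21   →  a_0 = 21
23 = 1·21 + 2   →  a_1 = 1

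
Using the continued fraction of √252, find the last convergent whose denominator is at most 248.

3921/247

√252 = [15; 1, 6, 1, 30, …] (period length 4).
Convergents:
  p_0/q_0 = 15/1
  p_1/q_1 = 16/1
  p_2/q_2 = 111/7
  p_3/q_3 = 127/8
  p_4/q_4 = 3921/247
  p_5/q_5 = 4048/255
q_4 = 247 ≤ 248 < 255 = q_5, so the answer is 3921/247.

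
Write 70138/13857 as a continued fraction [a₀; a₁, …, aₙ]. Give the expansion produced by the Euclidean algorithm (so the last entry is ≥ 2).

70138 = 5·13857 + 853
13857 = 16·853 + 209
853 = 4·209 + 17
209 = 12·17 + 5
17 = 3·5 + 2
5 = 2·2 + 1
2 = 2·1 + 0  (stop)
So 70138/13857 = [5; 16, 4, 12, 3, 2, 2].

[5; 16, 4, 12, 3, 2, 2]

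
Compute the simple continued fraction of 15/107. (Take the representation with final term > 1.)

[0; 7, 7, 2]

15 = 0*107 + 15
107 = 7*15 + 2
15 = 7*2 + 1
2 = 2*1 + 0  (stop)
So 15/107 = [0; 7, 7, 2].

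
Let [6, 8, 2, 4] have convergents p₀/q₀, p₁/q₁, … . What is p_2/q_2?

104/17

Using pₖ = aₖpₖ₋₁ + pₖ₋₂, qₖ = aₖqₖ₋₁ + qₖ₋₂ (with p₋₁=1, p₋₂=0, q₋₁=0, q₋₂=1):
  k=0: a=6, p=6, q=1
  k=1: a=8, p=49, q=8
  k=2: a=2, p=104, q=17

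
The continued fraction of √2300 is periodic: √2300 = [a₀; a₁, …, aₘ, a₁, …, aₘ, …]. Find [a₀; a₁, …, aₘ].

[47; 1, 22, 1, 94]

a₀ = ⌊√2300⌋ = 47.
With m₀=0, d₀=1 and mₖ₊₁ = dₖaₖ − mₖ, dₖ₊₁ = (n − mₖ₊₁²)/dₖ, aₖ₊₁ = ⌊(a₀+mₖ₊₁)/dₖ₊₁⌋:
  k=1: m=47, d=91, a=1
  k=2: m=44, d=4, a=22
  k=3: m=44, d=91, a=1
  k=4: m=47, d=1, a=94
d=1 and a=2a₀=94 at k=4, so the next step gives (m, d) = (47, 91) again — its k=1 value — and the period has length 4.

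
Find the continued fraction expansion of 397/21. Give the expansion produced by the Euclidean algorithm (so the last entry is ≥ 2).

397 = 18×21 + 19
21 = 1×19 + 2
19 = 9×2 + 1
2 = 2×1 + 0  (stop)
So 397/21 = [18; 1, 9, 2].

[18; 1, 9, 2]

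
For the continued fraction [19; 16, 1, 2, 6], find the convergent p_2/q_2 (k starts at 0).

324/17

Using pₖ = aₖpₖ₋₁ + pₖ₋₂, qₖ = aₖqₖ₋₁ + qₖ₋₂ (with p₋₁=1, p₋₂=0, q₋₁=0, q₋₂=1):
  k=0: a=19, p=19, q=1
  k=1: a=16, p=305, q=16
  k=2: a=1, p=324, q=17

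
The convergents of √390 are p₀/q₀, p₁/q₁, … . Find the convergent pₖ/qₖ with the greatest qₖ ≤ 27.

√390 = [19; 1, 2, 1, 38, …] (period length 4).
Convergents:
  p_0/q_0 = 19/1
  p_1/q_1 = 20/1
  p_2/q_2 = 59/3
  p_3/q_3 = 79/4
  p_4/q_4 = 3061/155
q_3 = 4 ≤ 27 < 155 = q_4, so the answer is 79/4.

79/4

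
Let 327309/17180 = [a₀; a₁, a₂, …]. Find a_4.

7

327309 = 19·17180 + 889   →  a_0 = 19
17180 = 19·889 + 289   →  a_1 = 19
889 = 3·289 + 22   →  a_2 = 3
289 = 13·22 + 3   →  a_3 = 13
22 = 7·3 + 1   →  a_4 = 7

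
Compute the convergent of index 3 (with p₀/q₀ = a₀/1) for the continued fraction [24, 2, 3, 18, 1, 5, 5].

3127/128

Using pₖ = aₖpₖ₋₁ + pₖ₋₂, qₖ = aₖqₖ₋₁ + qₖ₋₂ (with p₋₁=1, p₋₂=0, q₋₁=0, q₋₂=1):
  k=0: a=24, p=24, q=1
  k=1: a=2, p=49, q=2
  k=2: a=3, p=171, q=7
  k=3: a=18, p=3127, q=128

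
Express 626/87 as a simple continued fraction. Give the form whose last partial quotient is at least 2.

[7; 5, 8, 2]

626 = 7×87 + 17
87 = 5×17 + 2
17 = 8×2 + 1
2 = 2×1 + 0  (stop)
So 626/87 = [7; 5, 8, 2].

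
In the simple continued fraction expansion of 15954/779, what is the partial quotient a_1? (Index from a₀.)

15954 = 20·779 + 374   →  a_0 = 20
779 = 2·374 + 31   →  a_1 = 2

2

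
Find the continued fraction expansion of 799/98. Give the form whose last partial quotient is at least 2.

799 = 8·98 + 15
98 = 6·15 + 8
15 = 1·8 + 7
8 = 1·7 + 1
7 = 7·1 + 0  (stop)
So 799/98 = [8; 6, 1, 1, 7].

[8; 6, 1, 1, 7]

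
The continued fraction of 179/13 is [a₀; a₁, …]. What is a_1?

179 = 13·13 + 10   →  a_0 = 13
13 = 1·10 + 3   →  a_1 = 1

1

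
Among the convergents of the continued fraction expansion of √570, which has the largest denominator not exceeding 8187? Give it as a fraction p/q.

√570 = [23; 1, 6, 1, 46, …] (period length 4).
Convergents:
  p_0/q_0 = 23/1
  p_1/q_1 = 24/1
  p_2/q_2 = 167/7
  p_3/q_3 = 191/8
  p_4/q_4 = 8953/375
  p_5/q_5 = 9144/383
  p_6/q_6 = 63817/2673
  p_7/q_7 = 72961/3056
  p_8/q_8 = 3420023/143249
q_7 = 3056 ≤ 8187 < 143249 = q_8, so the answer is 72961/3056.

72961/3056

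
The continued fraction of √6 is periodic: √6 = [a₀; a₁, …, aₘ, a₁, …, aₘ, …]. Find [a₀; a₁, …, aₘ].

[2; 2, 4]

a₀ = ⌊√6⌋ = 2.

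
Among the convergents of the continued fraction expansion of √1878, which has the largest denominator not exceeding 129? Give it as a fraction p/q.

√1878 = [43; 2, 1, 42, 1, 2, 86, …] (period length 6).
Convergents:
  p_0/q_0 = 43/1
  p_1/q_1 = 87/2
  p_2/q_2 = 130/3
  p_3/q_3 = 5547/128
  p_4/q_4 = 5677/131
q_3 = 128 ≤ 129 < 131 = q_4, so the answer is 5547/128.

5547/128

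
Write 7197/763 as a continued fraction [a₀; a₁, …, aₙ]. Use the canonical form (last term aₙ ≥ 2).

7197 = 9×763 + 330
763 = 2×330 + 103
330 = 3×103 + 21
103 = 4×21 + 19
21 = 1×19 + 2
19 = 9×2 + 1
2 = 2×1 + 0  (stop)
So 7197/763 = [9; 2, 3, 4, 1, 9, 2].

[9; 2, 3, 4, 1, 9, 2]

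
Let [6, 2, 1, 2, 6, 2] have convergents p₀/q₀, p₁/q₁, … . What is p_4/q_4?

Using pₖ = aₖpₖ₋₁ + pₖ₋₂, qₖ = aₖqₖ₋₁ + qₖ₋₂ (with p₋₁=1, p₋₂=0, q₋₁=0, q₋₂=1):
  k=0: a=6, p=6, q=1
  k=1: a=2, p=13, q=2
  k=2: a=1, p=19, q=3
  k=3: a=2, p=51, q=8
  k=4: a=6, p=325, q=51

325/51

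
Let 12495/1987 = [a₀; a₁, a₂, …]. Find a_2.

12495 = 6·1987 + 573   →  a_0 = 6
1987 = 3·573 + 268   →  a_1 = 3
573 = 2·268 + 37   →  a_2 = 2

2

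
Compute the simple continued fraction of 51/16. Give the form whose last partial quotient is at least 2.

51 = 3×16 + 3
16 = 5×3 + 1
3 = 3×1 + 0  (stop)
So 51/16 = [3; 5, 3].

[3; 5, 3]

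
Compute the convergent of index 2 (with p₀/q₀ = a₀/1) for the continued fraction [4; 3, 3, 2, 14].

Using pₖ = aₖpₖ₋₁ + pₖ₋₂, qₖ = aₖqₖ₋₁ + qₖ₋₂ (with p₋₁=1, p₋₂=0, q₋₁=0, q₋₂=1):
  k=0: a=4, p=4, q=1
  k=1: a=3, p=13, q=3
  k=2: a=3, p=43, q=10

43/10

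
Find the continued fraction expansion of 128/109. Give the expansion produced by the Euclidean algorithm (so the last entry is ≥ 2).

128 = 1×109 + 19
109 = 5×19 + 14
19 = 1×14 + 5
14 = 2×5 + 4
5 = 1×4 + 1
4 = 4×1 + 0  (stop)
So 128/109 = [1; 5, 1, 2, 1, 4].

[1; 5, 1, 2, 1, 4]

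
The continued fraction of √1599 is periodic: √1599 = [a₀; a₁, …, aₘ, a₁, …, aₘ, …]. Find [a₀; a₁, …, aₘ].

a₀ = ⌊√1599⌋ = 39.
With m₀=0, d₀=1 and mₖ₊₁ = dₖaₖ − mₖ, dₖ₊₁ = (n − mₖ₊₁²)/dₖ, aₖ₊₁ = ⌊(a₀+mₖ₊₁)/dₖ₊₁⌋:
  k=1: m=39, d=78, a=1
  k=2: m=39, d=1, a=78
d=1 and a=2a₀=78 at k=2, so the next step gives (m, d) = (39, 78) again — its k=1 value — and the period has length 2.

[39; 1, 78]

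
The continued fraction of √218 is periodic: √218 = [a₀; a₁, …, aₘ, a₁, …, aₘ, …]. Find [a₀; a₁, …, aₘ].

[14; 1, 3, 3, 1, 28]

a₀ = ⌊√218⌋ = 14.
With m₀=0, d₀=1 and mₖ₊₁ = dₖaₖ − mₖ, dₖ₊₁ = (n − mₖ₊₁²)/dₖ, aₖ₊₁ = ⌊(a₀+mₖ₊₁)/dₖ₊₁⌋:
  k=1: m=14, d=22, a=1
  k=2: m=8, d=7, a=3
  k=3: m=13, d=7, a=3
  k=4: m=8, d=22, a=1
  k=5: m=14, d=1, a=28
d=1 and a=2a₀=28 at k=5, so the next step gives (m, d) = (14, 22) again — its k=1 value — and the period has length 5.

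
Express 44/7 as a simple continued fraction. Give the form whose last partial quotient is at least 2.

44 = 6*7 + 2
7 = 3*2 + 1
2 = 2*1 + 0  (stop)
So 44/7 = [6; 3, 2].

[6; 3, 2]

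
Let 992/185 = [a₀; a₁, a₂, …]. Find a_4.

992 = 5·185 + 67   →  a_0 = 5
185 = 2·67 + 51   →  a_1 = 2
67 = 1·51 + 16   →  a_2 = 1
51 = 3·16 + 3   →  a_3 = 3
16 = 5·3 + 1   →  a_4 = 5

5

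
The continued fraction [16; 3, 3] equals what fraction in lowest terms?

163/10

Using pₖ = aₖpₖ₋₁ + pₖ₋₂ and qₖ = aₖqₖ₋₁ + qₖ₋₂:
  k=0: a=16, p=16, q=1
  k=1: a=3, p=49, q=3
  k=2: a=3, p=163, q=10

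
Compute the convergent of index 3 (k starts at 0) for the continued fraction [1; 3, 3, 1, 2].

Using pₖ = aₖpₖ₋₁ + pₖ₋₂, qₖ = aₖqₖ₋₁ + qₖ₋₂ (with p₋₁=1, p₋₂=0, q₋₁=0, q₋₂=1):
  k=0: a=1, p=1, q=1
  k=1: a=3, p=4, q=3
  k=2: a=3, p=13, q=10
  k=3: a=1, p=17, q=13

17/13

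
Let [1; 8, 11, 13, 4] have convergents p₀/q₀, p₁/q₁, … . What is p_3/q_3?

Using pₖ = aₖpₖ₋₁ + pₖ₋₂, qₖ = aₖqₖ₋₁ + qₖ₋₂ (with p₋₁=1, p₋₂=0, q₋₁=0, q₋₂=1):
  k=0: a=1, p=1, q=1
  k=1: a=8, p=9, q=8
  k=2: a=11, p=100, q=89
  k=3: a=13, p=1309, q=1165

1309/1165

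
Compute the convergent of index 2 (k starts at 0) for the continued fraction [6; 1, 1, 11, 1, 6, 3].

13/2

Using pₖ = aₖpₖ₋₁ + pₖ₋₂, qₖ = aₖqₖ₋₁ + qₖ₋₂ (with p₋₁=1, p₋₂=0, q₋₁=0, q₋₂=1):
  k=0: a=6, p=6, q=1
  k=1: a=1, p=7, q=1
  k=2: a=1, p=13, q=2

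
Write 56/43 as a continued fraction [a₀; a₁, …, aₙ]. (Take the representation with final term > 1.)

56 = 1×43 + 13
43 = 3×13 + 4
13 = 3×4 + 1
4 = 4×1 + 0  (stop)
So 56/43 = [1; 3, 3, 4].

[1; 3, 3, 4]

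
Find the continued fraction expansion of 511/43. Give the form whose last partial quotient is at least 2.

511 = 11×43 + 38
43 = 1×38 + 5
38 = 7×5 + 3
5 = 1×3 + 2
3 = 1×2 + 1
2 = 2×1 + 0  (stop)
So 511/43 = [11; 1, 7, 1, 1, 2].

[11; 1, 7, 1, 1, 2]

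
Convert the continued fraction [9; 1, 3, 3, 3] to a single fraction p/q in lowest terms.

420/43

Fold from the inside: start with 3/1.
  3 + 1/3 = 10/3
  3 + 3/10 = 33/10
  1 + 10/33 = 43/33
  9 + 33/43 = 420/43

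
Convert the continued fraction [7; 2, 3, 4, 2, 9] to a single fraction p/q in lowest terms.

Using pₖ = aₖpₖ₋₁ + pₖ₋₂ and qₖ = aₖqₖ₋₁ + qₖ₋₂:
  k=0: a=7, p=7, q=1
  k=1: a=2, p=15, q=2
  k=2: a=3, p=52, q=7
  k=3: a=4, p=223, q=30
  k=4: a=2, p=498, q=67
  k=5: a=9, p=4705, q=633

4705/633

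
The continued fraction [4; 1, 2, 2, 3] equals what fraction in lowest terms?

Fold from the inside: start with 3/1.
  2 + 1/3 = 7/3
  2 + 3/7 = 17/7
  1 + 7/17 = 24/17
  4 + 17/24 = 113/24

113/24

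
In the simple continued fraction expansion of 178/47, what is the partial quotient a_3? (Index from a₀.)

1

178 = 3·47 + 37   →  a_0 = 3
47 = 1·37 + 10   →  a_1 = 1
37 = 3·10 + 7   →  a_2 = 3
10 = 1·7 + 3   →  a_3 = 1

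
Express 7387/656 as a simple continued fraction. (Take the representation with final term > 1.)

[11; 3, 1, 5, 9, 3]

7387 = 11·656 + 171
656 = 3·171 + 143
171 = 1·143 + 28
143 = 5·28 + 3
28 = 9·3 + 1
3 = 3·1 + 0  (stop)
So 7387/656 = [11; 3, 1, 5, 9, 3].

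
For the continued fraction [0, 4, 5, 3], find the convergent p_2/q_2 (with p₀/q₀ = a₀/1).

Using pₖ = aₖpₖ₋₁ + pₖ₋₂, qₖ = aₖqₖ₋₁ + qₖ₋₂ (with p₋₁=1, p₋₂=0, q₋₁=0, q₋₂=1):
  k=0: a=0, p=0, q=1
  k=1: a=4, p=1, q=4
  k=2: a=5, p=5, q=21

5/21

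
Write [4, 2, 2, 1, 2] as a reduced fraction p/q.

84/19

Using pₖ = aₖpₖ₋₁ + pₖ₋₂ and qₖ = aₖqₖ₋₁ + qₖ₋₂:
  k=0: a=4, p=4, q=1
  k=1: a=2, p=9, q=2
  k=2: a=2, p=22, q=5
  k=3: a=1, p=31, q=7
  k=4: a=2, p=84, q=19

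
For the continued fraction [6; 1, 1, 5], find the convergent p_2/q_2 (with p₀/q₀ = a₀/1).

Using pₖ = aₖpₖ₋₁ + pₖ₋₂, qₖ = aₖqₖ₋₁ + qₖ₋₂ (with p₋₁=1, p₋₂=0, q₋₁=0, q₋₂=1):
  k=0: a=6, p=6, q=1
  k=1: a=1, p=7, q=1
  k=2: a=1, p=13, q=2

13/2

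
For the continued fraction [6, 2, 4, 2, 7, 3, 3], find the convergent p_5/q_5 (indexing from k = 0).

3012/467

Using pₖ = aₖpₖ₋₁ + pₖ₋₂, qₖ = aₖqₖ₋₁ + qₖ₋₂ (with p₋₁=1, p₋₂=0, q₋₁=0, q₋₂=1):
  k=0: a=6, p=6, q=1
  k=1: a=2, p=13, q=2
  k=2: a=4, p=58, q=9
  k=3: a=2, p=129, q=20
  k=4: a=7, p=961, q=149
  k=5: a=3, p=3012, q=467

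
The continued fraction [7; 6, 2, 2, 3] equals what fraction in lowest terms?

Using pₖ = aₖpₖ₋₁ + pₖ₋₂ and qₖ = aₖqₖ₋₁ + qₖ₋₂:
  k=0: a=7, p=7, q=1
  k=1: a=6, p=43, q=6
  k=2: a=2, p=93, q=13
  k=3: a=2, p=229, q=32
  k=4: a=3, p=780, q=109

780/109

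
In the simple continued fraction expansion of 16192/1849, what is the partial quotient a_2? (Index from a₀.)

16192 = 8·1849 + 1400   →  a_0 = 8
1849 = 1·1400 + 449   →  a_1 = 1
1400 = 3·449 + 53   →  a_2 = 3

3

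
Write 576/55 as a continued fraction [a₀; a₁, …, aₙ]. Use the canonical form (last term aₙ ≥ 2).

[10; 2, 8, 1, 2]

576 = 10·55 + 26
55 = 2·26 + 3
26 = 8·3 + 2
3 = 1·2 + 1
2 = 2·1 + 0  (stop)
So 576/55 = [10; 2, 8, 1, 2].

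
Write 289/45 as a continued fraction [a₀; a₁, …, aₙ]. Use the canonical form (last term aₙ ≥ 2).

289 = 6*45 + 19
45 = 2*19 + 7
19 = 2*7 + 5
7 = 1*5 + 2
5 = 2*2 + 1
2 = 2*1 + 0  (stop)
So 289/45 = [6; 2, 2, 1, 2, 2].

[6; 2, 2, 1, 2, 2]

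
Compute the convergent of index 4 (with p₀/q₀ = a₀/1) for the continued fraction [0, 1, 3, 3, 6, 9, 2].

Using pₖ = aₖpₖ₋₁ + pₖ₋₂, qₖ = aₖqₖ₋₁ + qₖ₋₂ (with p₋₁=1, p₋₂=0, q₋₁=0, q₋₂=1):
  k=0: a=0, p=0, q=1
  k=1: a=1, p=1, q=1
  k=2: a=3, p=3, q=4
  k=3: a=3, p=10, q=13
  k=4: a=6, p=63, q=82

63/82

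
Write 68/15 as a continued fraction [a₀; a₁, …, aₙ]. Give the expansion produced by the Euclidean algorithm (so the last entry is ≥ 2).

68 = 4*15 + 8
15 = 1*8 + 7
8 = 1*7 + 1
7 = 7*1 + 0  (stop)
So 68/15 = [4; 1, 1, 7].

[4; 1, 1, 7]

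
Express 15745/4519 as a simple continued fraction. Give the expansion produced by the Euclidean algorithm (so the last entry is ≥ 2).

[3; 2, 15, 3, 3, 14]

15745 = 3×4519 + 2188
4519 = 2×2188 + 143
2188 = 15×143 + 43
143 = 3×43 + 14
43 = 3×14 + 1
14 = 14×1 + 0  (stop)
So 15745/4519 = [3; 2, 15, 3, 3, 14].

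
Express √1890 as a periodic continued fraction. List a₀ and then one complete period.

[43; 2, 9, 6, 9, 2, 86]

a₀ = ⌊√1890⌋ = 43.
With m₀=0, d₀=1 and mₖ₊₁ = dₖaₖ − mₖ, dₖ₊₁ = (n − mₖ₊₁²)/dₖ, aₖ₊₁ = ⌊(a₀+mₖ₊₁)/dₖ₊₁⌋:
  k=1: m=43, d=41, a=2
  k=2: m=39, d=9, a=9
  k=3: m=42, d=14, a=6
  k=4: m=42, d=9, a=9
  k=5: m=39, d=41, a=2
  k=6: m=43, d=1, a=86
d=1 and a=2a₀=86 at k=6, so the next step gives (m, d) = (43, 41) again — its k=1 value — and the period has length 6.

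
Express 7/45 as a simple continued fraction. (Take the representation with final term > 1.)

7 = 0*45 + 7
45 = 6*7 + 3
7 = 2*3 + 1
3 = 3*1 + 0  (stop)
So 7/45 = [0; 6, 2, 3].

[0; 6, 2, 3]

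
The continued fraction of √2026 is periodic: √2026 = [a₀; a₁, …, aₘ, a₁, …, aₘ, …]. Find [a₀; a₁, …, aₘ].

a₀ = ⌊√2026⌋ = 45.
With m₀=0, d₀=1 and mₖ₊₁ = dₖaₖ − mₖ, dₖ₊₁ = (n − mₖ₊₁²)/dₖ, aₖ₊₁ = ⌊(a₀+mₖ₊₁)/dₖ₊₁⌋:
  k=1: m=45, d=1, a=90
d=1 and a=2a₀=90 at k=1, so the next step gives (m, d) = (45, 1) again — its k=1 value — and the period has length 1.

[45; 90]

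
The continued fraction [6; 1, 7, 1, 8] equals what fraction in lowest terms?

551/80

Using pₖ = aₖpₖ₋₁ + pₖ₋₂ and qₖ = aₖqₖ₋₁ + qₖ₋₂:
  k=0: a=6, p=6, q=1
  k=1: a=1, p=7, q=1
  k=2: a=7, p=55, q=8
  k=3: a=1, p=62, q=9
  k=4: a=8, p=551, q=80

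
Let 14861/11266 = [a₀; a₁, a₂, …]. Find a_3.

14861 = 1·11266 + 3595   →  a_0 = 1
11266 = 3·3595 + 481   →  a_1 = 3
3595 = 7·481 + 228   →  a_2 = 7
481 = 2·228 + 25   →  a_3 = 2

2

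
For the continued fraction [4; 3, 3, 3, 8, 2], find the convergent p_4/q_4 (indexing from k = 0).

Using pₖ = aₖpₖ₋₁ + pₖ₋₂, qₖ = aₖqₖ₋₁ + qₖ₋₂ (with p₋₁=1, p₋₂=0, q₋₁=0, q₋₂=1):
  k=0: a=4, p=4, q=1
  k=1: a=3, p=13, q=3
  k=2: a=3, p=43, q=10
  k=3: a=3, p=142, q=33
  k=4: a=8, p=1179, q=274

1179/274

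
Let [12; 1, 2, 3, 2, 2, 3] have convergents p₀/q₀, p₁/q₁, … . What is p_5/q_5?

711/56

Using pₖ = aₖpₖ₋₁ + pₖ₋₂, qₖ = aₖqₖ₋₁ + qₖ₋₂ (with p₋₁=1, p₋₂=0, q₋₁=0, q₋₂=1):
  k=0: a=12, p=12, q=1
  k=1: a=1, p=13, q=1
  k=2: a=2, p=38, q=3
  k=3: a=3, p=127, q=10
  k=4: a=2, p=292, q=23
  k=5: a=2, p=711, q=56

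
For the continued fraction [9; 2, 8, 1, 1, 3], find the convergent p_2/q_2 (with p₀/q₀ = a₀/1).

Using pₖ = aₖpₖ₋₁ + pₖ₋₂, qₖ = aₖqₖ₋₁ + qₖ₋₂ (with p₋₁=1, p₋₂=0, q₋₁=0, q₋₂=1):
  k=0: a=9, p=9, q=1
  k=1: a=2, p=19, q=2
  k=2: a=8, p=161, q=17

161/17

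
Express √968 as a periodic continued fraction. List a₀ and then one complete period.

a₀ = ⌊√968⌋ = 31.
With m₀=0, d₀=1 and mₖ₊₁ = dₖaₖ − mₖ, dₖ₊₁ = (n − mₖ₊₁²)/dₖ, aₖ₊₁ = ⌊(a₀+mₖ₊₁)/dₖ₊₁⌋:
  k=1: m=31, d=7, a=8
  k=2: m=25, d=49, a=1
  k=3: m=24, d=8, a=6
  k=4: m=24, d=49, a=1
  k=5: m=25, d=7, a=8
  k=6: m=31, d=1, a=62
d=1 and a=2a₀=62 at k=6, so the next step gives (m, d) = (31, 7) again — its k=1 value — and the period has length 6.

[31; 8, 1, 6, 1, 8, 62]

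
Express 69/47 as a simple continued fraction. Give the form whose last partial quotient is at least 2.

69 = 1*47 + 22
47 = 2*22 + 3
22 = 7*3 + 1
3 = 3*1 + 0  (stop)
So 69/47 = [1; 2, 7, 3].

[1; 2, 7, 3]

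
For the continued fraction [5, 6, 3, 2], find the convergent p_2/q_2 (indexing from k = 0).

Using pₖ = aₖpₖ₋₁ + pₖ₋₂, qₖ = aₖqₖ₋₁ + qₖ₋₂ (with p₋₁=1, p₋₂=0, q₋₁=0, q₋₂=1):
  k=0: a=5, p=5, q=1
  k=1: a=6, p=31, q=6
  k=2: a=3, p=98, q=19

98/19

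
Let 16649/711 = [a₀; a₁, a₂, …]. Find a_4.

16649 = 23·711 + 296   →  a_0 = 23
711 = 2·296 + 119   →  a_1 = 2
296 = 2·119 + 58   →  a_2 = 2
119 = 2·58 + 3   →  a_3 = 2
58 = 19·3 + 1   →  a_4 = 19

19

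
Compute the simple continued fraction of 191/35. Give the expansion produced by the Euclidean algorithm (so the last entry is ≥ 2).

191 = 5×35 + 16
35 = 2×16 + 3
16 = 5×3 + 1
3 = 3×1 + 0  (stop)
So 191/35 = [5; 2, 5, 3].

[5; 2, 5, 3]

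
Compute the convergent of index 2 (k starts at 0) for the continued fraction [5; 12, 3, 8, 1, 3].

Using pₖ = aₖpₖ₋₁ + pₖ₋₂, qₖ = aₖqₖ₋₁ + qₖ₋₂ (with p₋₁=1, p₋₂=0, q₋₁=0, q₋₂=1):
  k=0: a=5, p=5, q=1
  k=1: a=12, p=61, q=12
  k=2: a=3, p=188, q=37

188/37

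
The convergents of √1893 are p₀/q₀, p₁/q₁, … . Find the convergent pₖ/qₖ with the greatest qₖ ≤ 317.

√1893 = [43; 1, 1, 28, 1, 1, 86, …] (period length 6).
Convergents:
  p_0/q_0 = 43/1
  p_1/q_1 = 44/1
  p_2/q_2 = 87/2
  p_3/q_3 = 2480/57
  p_4/q_4 = 2567/59
  p_5/q_5 = 5047/116
  p_6/q_6 = 436609/10035
q_5 = 116 ≤ 317 < 10035 = q_6, so the answer is 5047/116.

5047/116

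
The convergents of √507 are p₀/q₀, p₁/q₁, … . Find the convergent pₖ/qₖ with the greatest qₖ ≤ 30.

√507 = [22; 1, 1, 14, 1, 1, 44, …] (period length 6).
Convergents:
  p_0/q_0 = 22/1
  p_1/q_1 = 23/1
  p_2/q_2 = 45/2
  p_3/q_3 = 653/29
  p_4/q_4 = 698/31
q_3 = 29 ≤ 30 < 31 = q_4, so the answer is 653/29.

653/29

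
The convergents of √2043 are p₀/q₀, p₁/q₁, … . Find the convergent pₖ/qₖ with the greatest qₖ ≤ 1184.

√2043 = [45; 5, 90, …] (period length 2).
Convergents:
  p_0/q_0 = 45/1
  p_1/q_1 = 226/5
  p_2/q_2 = 20385/451
  p_3/q_3 = 102151/2260
q_2 = 451 ≤ 1184 < 2260 = q_3, so the answer is 20385/451.

20385/451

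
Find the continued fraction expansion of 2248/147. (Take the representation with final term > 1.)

2248 = 15×147 + 43
147 = 3×43 + 18
43 = 2×18 + 7
18 = 2×7 + 4
7 = 1×4 + 3
4 = 1×3 + 1
3 = 3×1 + 0  (stop)
So 2248/147 = [15; 3, 2, 2, 1, 1, 3].

[15; 3, 2, 2, 1, 1, 3]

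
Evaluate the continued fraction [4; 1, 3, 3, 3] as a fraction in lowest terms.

205/43

Fold from the inside: start with 3/1.
  3 + 1/3 = 10/3
  3 + 3/10 = 33/10
  1 + 10/33 = 43/33
  4 + 33/43 = 205/43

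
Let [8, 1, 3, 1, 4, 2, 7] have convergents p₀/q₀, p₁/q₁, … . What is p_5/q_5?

466/53

Using pₖ = aₖpₖ₋₁ + pₖ₋₂, qₖ = aₖqₖ₋₁ + qₖ₋₂ (with p₋₁=1, p₋₂=0, q₋₁=0, q₋₂=1):
  k=0: a=8, p=8, q=1
  k=1: a=1, p=9, q=1
  k=2: a=3, p=35, q=4
  k=3: a=1, p=44, q=5
  k=4: a=4, p=211, q=24
  k=5: a=2, p=466, q=53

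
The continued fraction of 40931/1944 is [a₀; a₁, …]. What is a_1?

18

40931 = 21·1944 + 107   →  a_0 = 21
1944 = 18·107 + 18   →  a_1 = 18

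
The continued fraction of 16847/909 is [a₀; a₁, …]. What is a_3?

6

16847 = 18·909 + 485   →  a_0 = 18
909 = 1·485 + 424   →  a_1 = 1
485 = 1·424 + 61   →  a_2 = 1
424 = 6·61 + 58   →  a_3 = 6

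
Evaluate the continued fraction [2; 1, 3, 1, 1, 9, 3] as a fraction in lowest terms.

Using pₖ = aₖpₖ₋₁ + pₖ₋₂ and qₖ = aₖqₖ₋₁ + qₖ₋₂:
  k=0: a=2, p=2, q=1
  k=1: a=1, p=3, q=1
  k=2: a=3, p=11, q=4
  k=3: a=1, p=14, q=5
  k=4: a=1, p=25, q=9
  k=5: a=9, p=239, q=86
  k=6: a=3, p=742, q=267

742/267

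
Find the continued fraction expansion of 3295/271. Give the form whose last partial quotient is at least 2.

3295 = 12*271 + 43
271 = 6*43 + 13
43 = 3*13 + 4
13 = 3*4 + 1
4 = 4*1 + 0  (stop)
So 3295/271 = [12; 6, 3, 3, 4].

[12; 6, 3, 3, 4]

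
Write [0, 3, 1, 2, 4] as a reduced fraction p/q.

13/48

Using pₖ = aₖpₖ₋₁ + pₖ₋₂ and qₖ = aₖqₖ₋₁ + qₖ₋₂:
  k=0: a=0, p=0, q=1
  k=1: a=3, p=1, q=3
  k=2: a=1, p=1, q=4
  k=3: a=2, p=3, q=11
  k=4: a=4, p=13, q=48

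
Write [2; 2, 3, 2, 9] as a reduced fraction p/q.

Using pₖ = aₖpₖ₋₁ + pₖ₋₂ and qₖ = aₖqₖ₋₁ + qₖ₋₂:
  k=0: a=2, p=2, q=1
  k=1: a=2, p=5, q=2
  k=2: a=3, p=17, q=7
  k=3: a=2, p=39, q=16
  k=4: a=9, p=368, q=151

368/151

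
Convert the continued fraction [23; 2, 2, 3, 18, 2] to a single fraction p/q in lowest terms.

14960/639

Fold from the inside: start with 2/1.
  18 + 1/2 = 37/2
  3 + 2/37 = 113/37
  2 + 37/113 = 263/113
  2 + 113/263 = 639/263
  23 + 263/639 = 14960/639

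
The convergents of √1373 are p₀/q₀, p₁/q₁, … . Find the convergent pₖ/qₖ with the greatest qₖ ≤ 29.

704/19

√1373 = [37; 18, 1, 1, 18, 74, …] (period length 5).
Convergents:
  p_0/q_0 = 37/1
  p_1/q_1 = 667/18
  p_2/q_2 = 704/19
  p_3/q_3 = 1371/37
q_2 = 19 ≤ 29 < 37 = q_3, so the answer is 704/19.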